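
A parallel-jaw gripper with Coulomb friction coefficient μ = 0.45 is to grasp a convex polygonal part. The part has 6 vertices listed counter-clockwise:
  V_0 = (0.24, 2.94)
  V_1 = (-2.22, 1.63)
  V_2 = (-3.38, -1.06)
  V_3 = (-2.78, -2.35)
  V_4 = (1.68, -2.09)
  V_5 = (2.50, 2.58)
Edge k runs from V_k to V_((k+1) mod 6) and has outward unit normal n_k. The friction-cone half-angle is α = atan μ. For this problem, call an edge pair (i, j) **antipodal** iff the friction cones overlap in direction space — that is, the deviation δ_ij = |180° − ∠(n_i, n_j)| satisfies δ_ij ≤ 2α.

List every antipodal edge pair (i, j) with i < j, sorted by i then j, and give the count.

α = atan 0.45 = 24.23°;  2α = 48.46°
n_0 = (-0.4700, +0.8827)
n_1 = (-0.9183, +0.3960)
n_2 = (-0.9067, -0.4217)
n_3 = (+0.0582, -0.9983)
n_4 = (+0.9849, -0.1729)
n_5 = (+0.1573, +0.9875)
  (0,1): δ = 141.36°  ·
  (0,2): δ = 93.09°  ·
  (0,3): δ = 24.70°  ✓
  (0,4): δ = 52.00°  ·
  (0,5): δ = 142.91°  ·
  (1,2): δ = 131.73°  ·
  (1,3): δ = 63.34°  ·
  (1,4): δ = 13.37°  ✓
  (1,5): δ = 104.28°  ·
  (2,3): δ = 111.61°  ·
  (2,4): δ = 34.90°  ✓
  (2,5): δ = 56.01°  ·
  (3,4): δ = 103.30°  ·
  (3,5): δ = 12.39°  ✓
  (4,5): δ = 89.09°  ·
antipodal pairs: 4

count = 4; pairs: (0,3), (1,4), (2,4), (3,5)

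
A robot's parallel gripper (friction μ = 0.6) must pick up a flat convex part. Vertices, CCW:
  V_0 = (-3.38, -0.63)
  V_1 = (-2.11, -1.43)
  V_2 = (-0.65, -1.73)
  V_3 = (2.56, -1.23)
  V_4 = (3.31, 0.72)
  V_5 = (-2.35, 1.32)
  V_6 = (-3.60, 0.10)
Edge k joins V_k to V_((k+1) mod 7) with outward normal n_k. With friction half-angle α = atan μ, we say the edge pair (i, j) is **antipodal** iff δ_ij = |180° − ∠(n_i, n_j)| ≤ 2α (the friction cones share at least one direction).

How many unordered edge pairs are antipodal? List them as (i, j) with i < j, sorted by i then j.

α = atan 0.6 = 30.96°;  2α = 61.93°
n_0 = (-0.5330, -0.8461)
n_1 = (-0.2013, -0.9795)
n_2 = (+0.1539, -0.9881)
n_3 = (+0.9333, -0.3590)
n_4 = (+0.1054, +0.9944)
n_5 = (-0.6985, +0.7156)
n_6 = (-0.9575, -0.2886)
  (0,1): δ = 159.40°  ·
  (0,2): δ = 138.94°  ·
  (0,3): δ = 78.83°  ·
  (0,4): δ = 26.16°  ✓
  (0,5): δ = 76.51°  ·
  (0,6): δ = 138.98°  ·
  (1,2): δ = 159.54°  ·
  (1,3): δ = 99.43°  ·
  (1,4): δ = 5.56°  ✓
  (1,5): δ = 55.92°  ✓
  (1,6): δ = 118.38°  ·
  (2,3): δ = 119.89°  ·
  (2,4): δ = 14.90°  ✓
  (2,5): δ = 35.45°  ✓
  (2,6): δ = 97.92°  ·
  (3,4): δ = 75.01°  ·
  (3,5): δ = 24.66°  ✓
  (3,6): δ = 37.81°  ✓
  (4,5): δ = 129.64°  ·
  (4,6): δ = 67.18°  ·
  (5,6): δ = 117.53°  ·
antipodal pairs: 7

count = 7; pairs: (0,4), (1,4), (1,5), (2,4), (2,5), (3,5), (3,6)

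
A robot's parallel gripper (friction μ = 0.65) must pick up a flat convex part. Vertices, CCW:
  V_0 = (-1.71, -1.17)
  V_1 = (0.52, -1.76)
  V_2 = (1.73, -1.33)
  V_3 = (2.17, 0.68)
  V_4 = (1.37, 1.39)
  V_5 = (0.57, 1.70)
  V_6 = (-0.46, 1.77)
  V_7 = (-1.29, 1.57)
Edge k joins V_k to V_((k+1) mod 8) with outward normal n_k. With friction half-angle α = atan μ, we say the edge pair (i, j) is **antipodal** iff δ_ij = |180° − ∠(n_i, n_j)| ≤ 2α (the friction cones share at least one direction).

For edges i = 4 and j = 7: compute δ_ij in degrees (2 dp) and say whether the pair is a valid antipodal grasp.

δ = 77.53°, invalid

α = atan 0.65 = 33.02°;  2α = 66.05°
edge 4: e_4 = (-0.80, +0.31);  n_4 = (+0.3613, +0.9324)
edge 7: e_7 = (-0.42, -2.74);  n_7 = (-0.9885, +0.1515)
∠(n_4, n_7) = 102.47°
δ = |180° − 102.47°| = 77.53°
77.53° > 2α = 66.05°  →  invalid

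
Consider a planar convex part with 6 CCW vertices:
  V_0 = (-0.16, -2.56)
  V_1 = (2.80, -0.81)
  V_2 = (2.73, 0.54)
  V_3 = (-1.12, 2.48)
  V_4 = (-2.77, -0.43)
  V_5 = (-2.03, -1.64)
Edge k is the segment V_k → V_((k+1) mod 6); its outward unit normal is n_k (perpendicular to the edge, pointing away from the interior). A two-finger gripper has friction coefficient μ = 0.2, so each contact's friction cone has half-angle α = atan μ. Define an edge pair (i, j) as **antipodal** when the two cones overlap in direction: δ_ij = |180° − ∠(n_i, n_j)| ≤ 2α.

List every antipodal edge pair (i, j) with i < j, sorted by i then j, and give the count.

count = 1; pairs: (2,5)

α = atan 0.2 = 11.31°;  2α = 22.62°
n_0 = (+0.5089, -0.8608)
n_1 = (+0.9987, +0.0518)
n_2 = (+0.4500, +0.8930)
n_3 = (-0.8699, +0.4932)
n_4 = (-0.8531, -0.5217)
n_5 = (-0.4414, -0.8973)
  (0,1): δ = 117.62°  ·
  (0,2): δ = 57.34°  ·
  (0,3): δ = 29.85°  ·
  (0,4): δ = 90.86°  ·
  (0,5): δ = 123.21°  ·
  (1,2): δ = 119.71°  ·
  (1,3): δ = 32.52°  ·
  (1,4): δ = 28.48°  ·
  (1,5): δ = 60.84°  ·
  (2,3): δ = 92.81°  ·
  (2,4): δ = 31.81°  ·
  (2,5): δ = 0.55°  ✓
  (3,4): δ = 119.00°  ·
  (3,5): δ = 86.64°  ·
  (4,5): δ = 147.64°  ·
antipodal pairs: 1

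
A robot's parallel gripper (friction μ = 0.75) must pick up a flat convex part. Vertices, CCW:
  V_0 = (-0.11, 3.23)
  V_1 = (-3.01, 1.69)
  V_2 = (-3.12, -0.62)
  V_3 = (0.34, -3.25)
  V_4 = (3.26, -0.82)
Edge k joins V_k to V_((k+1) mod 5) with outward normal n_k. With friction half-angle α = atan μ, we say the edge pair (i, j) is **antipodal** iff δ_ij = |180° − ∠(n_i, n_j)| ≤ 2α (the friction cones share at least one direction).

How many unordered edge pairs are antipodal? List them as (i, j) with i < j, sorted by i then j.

count = 5; pairs: (0,2), (0,3), (1,3), (1,4), (2,4)

α = atan 0.75 = 36.87°;  2α = 73.74°
n_0 = (-0.4690, +0.8832)
n_1 = (-0.9989, +0.0476)
n_2 = (-0.6051, -0.7961)
n_3 = (+0.6397, -0.7687)
n_4 = (+0.7687, +0.6396)
  (0,1): δ = 120.70°  ·
  (0,2): δ = 65.21°  ✓
  (0,3): δ = 11.80°  ✓
  (0,4): δ = 101.79°  ·
  (1,2): δ = 124.51°  ·
  (1,3): δ = 47.51°  ✓
  (1,4): δ = 42.49°  ✓
  (2,3): δ = 102.99°  ·
  (2,4): δ = 13.00°  ✓
  (3,4): δ = 90.00°  ·
antipodal pairs: 5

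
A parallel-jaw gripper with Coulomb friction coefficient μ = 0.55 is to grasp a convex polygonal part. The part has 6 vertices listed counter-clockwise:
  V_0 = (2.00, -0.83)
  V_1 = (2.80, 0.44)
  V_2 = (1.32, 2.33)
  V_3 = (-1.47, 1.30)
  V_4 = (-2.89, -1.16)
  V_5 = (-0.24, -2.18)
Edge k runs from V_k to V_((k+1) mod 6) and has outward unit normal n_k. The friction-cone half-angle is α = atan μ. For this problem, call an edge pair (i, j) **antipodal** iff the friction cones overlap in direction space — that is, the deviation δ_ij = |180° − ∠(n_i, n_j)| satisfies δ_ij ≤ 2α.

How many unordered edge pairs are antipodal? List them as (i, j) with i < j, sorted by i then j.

count = 6; pairs: (0,2), (0,3), (1,4), (2,4), (2,5), (3,5)

α = atan 0.55 = 28.81°;  2α = 57.62°
n_0 = (+0.8461, -0.5330)
n_1 = (+0.7873, +0.6165)
n_2 = (-0.3463, +0.9381)
n_3 = (-0.8661, +0.4999)
n_4 = (-0.3592, -0.9333)
n_5 = (+0.5162, -0.8565)
  (0,1): δ = 109.73°  ·
  (0,2): δ = 37.53°  ✓
  (0,3): δ = 2.21°  ✓
  (0,4): δ = 101.16°  ·
  (0,5): δ = 153.28°  ·
  (1,2): δ = 107.80°  ·
  (1,3): δ = 68.06°  ·
  (1,4): δ = 30.88°  ✓
  (1,5): δ = 83.01°  ·
  (2,3): δ = 140.26°  ·
  (2,4): δ = 41.31°  ✓
  (2,5): δ = 10.81°  ✓
  (3,4): δ = 81.06°  ·
  (3,5): δ = 28.93°  ✓
  (4,5): δ = 127.87°  ·
antipodal pairs: 6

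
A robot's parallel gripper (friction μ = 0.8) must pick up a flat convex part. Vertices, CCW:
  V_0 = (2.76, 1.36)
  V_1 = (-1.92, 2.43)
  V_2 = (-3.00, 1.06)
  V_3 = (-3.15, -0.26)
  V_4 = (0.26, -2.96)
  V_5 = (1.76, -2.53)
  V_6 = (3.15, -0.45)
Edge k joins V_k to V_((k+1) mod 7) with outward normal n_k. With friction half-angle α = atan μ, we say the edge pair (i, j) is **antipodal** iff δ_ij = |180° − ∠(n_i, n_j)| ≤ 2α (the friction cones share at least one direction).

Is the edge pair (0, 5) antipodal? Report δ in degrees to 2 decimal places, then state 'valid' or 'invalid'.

δ = 69.12°, valid

α = atan 0.8 = 38.66°;  2α = 77.32°
edge 0: e_0 = (-4.68, +1.07);  n_0 = (+0.2229, +0.9748)
edge 5: e_5 = (+1.39, +2.08);  n_5 = (+0.8314, -0.5556)
∠(n_0, n_5) = 110.88°
δ = |180° − 110.88°| = 69.12°
69.12° ≤ 2α = 77.32°  →  valid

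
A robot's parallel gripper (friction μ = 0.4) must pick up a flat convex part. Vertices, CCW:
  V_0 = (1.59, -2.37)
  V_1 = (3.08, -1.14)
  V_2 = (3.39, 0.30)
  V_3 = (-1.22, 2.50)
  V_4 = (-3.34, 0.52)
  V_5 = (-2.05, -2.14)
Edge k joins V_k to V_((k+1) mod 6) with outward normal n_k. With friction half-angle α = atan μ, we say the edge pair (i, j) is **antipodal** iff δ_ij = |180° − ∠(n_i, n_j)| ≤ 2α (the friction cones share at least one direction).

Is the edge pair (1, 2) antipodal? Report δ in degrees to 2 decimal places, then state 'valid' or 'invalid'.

δ = 103.36°, invalid

α = atan 0.4 = 21.80°;  2α = 43.60°
edge 1: e_1 = (+0.31, +1.44);  n_1 = (+0.9776, -0.2105)
edge 2: e_2 = (-4.61, +2.20);  n_2 = (+0.4307, +0.9025)
∠(n_1, n_2) = 76.64°
δ = |180° − 76.64°| = 103.36°
103.36° > 2α = 43.60°  →  invalid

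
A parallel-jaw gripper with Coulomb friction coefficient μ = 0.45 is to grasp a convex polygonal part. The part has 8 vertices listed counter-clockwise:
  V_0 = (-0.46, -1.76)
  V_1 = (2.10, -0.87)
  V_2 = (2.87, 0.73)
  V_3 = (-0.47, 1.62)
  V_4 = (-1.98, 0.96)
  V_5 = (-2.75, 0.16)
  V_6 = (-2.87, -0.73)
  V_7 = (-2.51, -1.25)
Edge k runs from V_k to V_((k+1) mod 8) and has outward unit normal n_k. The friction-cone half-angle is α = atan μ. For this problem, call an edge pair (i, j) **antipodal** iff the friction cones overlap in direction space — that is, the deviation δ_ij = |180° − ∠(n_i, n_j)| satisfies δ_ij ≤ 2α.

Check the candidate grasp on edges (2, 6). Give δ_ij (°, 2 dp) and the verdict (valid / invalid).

δ = 40.38°, valid

α = atan 0.45 = 24.23°;  2α = 48.46°
edge 2: e_2 = (-3.34, +0.89);  n_2 = (+0.2575, +0.9663)
edge 6: e_6 = (+0.36, -0.52);  n_6 = (-0.8222, -0.5692)
∠(n_2, n_6) = 139.62°
δ = |180° − 139.62°| = 40.38°
40.38° ≤ 2α = 48.46°  →  valid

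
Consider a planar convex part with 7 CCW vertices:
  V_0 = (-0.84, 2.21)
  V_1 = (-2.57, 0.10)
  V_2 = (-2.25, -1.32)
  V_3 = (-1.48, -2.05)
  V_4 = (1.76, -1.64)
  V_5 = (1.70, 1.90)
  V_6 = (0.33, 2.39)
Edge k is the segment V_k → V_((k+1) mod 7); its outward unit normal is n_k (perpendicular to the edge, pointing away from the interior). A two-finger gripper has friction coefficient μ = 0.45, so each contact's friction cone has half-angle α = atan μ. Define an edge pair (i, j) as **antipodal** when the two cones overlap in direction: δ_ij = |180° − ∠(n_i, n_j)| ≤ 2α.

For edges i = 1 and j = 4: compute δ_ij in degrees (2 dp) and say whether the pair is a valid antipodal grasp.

δ = 11.73°, valid

α = atan 0.45 = 24.23°;  2α = 48.46°
edge 1: e_1 = (+0.32, -1.42);  n_1 = (-0.9755, -0.2198)
edge 4: e_4 = (-0.06, +3.54);  n_4 = (+0.9999, +0.0169)
∠(n_1, n_4) = 168.27°
δ = |180° − 168.27°| = 11.73°
11.73° ≤ 2α = 48.46°  →  valid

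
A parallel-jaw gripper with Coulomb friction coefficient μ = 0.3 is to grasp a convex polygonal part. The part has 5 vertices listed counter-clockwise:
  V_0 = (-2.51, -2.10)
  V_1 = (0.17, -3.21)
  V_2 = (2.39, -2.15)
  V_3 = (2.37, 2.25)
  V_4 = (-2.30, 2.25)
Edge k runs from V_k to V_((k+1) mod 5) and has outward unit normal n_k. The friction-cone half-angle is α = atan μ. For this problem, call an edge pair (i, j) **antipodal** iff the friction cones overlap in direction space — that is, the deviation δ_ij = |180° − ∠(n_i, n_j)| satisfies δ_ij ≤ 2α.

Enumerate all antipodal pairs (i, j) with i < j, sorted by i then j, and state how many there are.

α = atan 0.3 = 16.70°;  2α = 33.40°
n_0 = (-0.3827, -0.9239)
n_1 = (+0.4309, -0.9024)
n_2 = (+1.0000, +0.0045)
n_3 = (+0.0000, +1.0000)
n_4 = (-0.9988, +0.0482)
  (0,1): δ = 131.98°  ·
  (0,2): δ = 67.24°  ·
  (0,3): δ = 22.50°  ✓
  (0,4): δ = 109.73°  ·
  (1,2): δ = 115.26°  ·
  (1,3): δ = 25.52°  ✓
  (1,4): δ = 61.71°  ·
  (2,3): δ = 90.26°  ·
  (2,4): δ = 3.02°  ✓
  (3,4): δ = 92.76°  ·
antipodal pairs: 3

count = 3; pairs: (0,3), (1,3), (2,4)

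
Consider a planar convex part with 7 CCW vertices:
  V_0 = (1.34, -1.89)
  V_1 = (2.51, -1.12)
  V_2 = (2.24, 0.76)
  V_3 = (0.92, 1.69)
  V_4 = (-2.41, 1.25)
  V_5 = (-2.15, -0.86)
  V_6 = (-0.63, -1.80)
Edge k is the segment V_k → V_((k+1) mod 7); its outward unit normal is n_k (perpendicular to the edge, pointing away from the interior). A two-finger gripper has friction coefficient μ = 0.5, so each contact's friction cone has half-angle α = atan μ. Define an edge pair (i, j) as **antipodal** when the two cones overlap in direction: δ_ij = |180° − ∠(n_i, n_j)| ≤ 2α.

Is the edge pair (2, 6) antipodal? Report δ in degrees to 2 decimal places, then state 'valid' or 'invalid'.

α = atan 0.5 = 26.57°;  2α = 53.13°
edge 2: e_2 = (-1.32, +0.93);  n_2 = (+0.5760, +0.8175)
edge 6: e_6 = (+1.97, -0.09);  n_6 = (-0.0456, -0.9990)
∠(n_2, n_6) = 147.45°
δ = |180° − 147.45°| = 32.55°
32.55° ≤ 2α = 53.13°  →  valid

δ = 32.55°, valid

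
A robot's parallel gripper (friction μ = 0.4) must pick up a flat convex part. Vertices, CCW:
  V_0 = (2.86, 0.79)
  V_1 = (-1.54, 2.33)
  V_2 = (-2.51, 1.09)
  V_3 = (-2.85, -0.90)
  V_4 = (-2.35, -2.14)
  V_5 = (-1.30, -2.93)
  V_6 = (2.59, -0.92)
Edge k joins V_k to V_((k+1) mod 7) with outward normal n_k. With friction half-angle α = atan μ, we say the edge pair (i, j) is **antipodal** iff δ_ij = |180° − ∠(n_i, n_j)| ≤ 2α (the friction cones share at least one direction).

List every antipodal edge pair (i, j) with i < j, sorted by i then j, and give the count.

α = atan 0.4 = 21.80°;  2α = 43.60°
n_0 = (+0.3304, +0.9439)
n_1 = (-0.7876, +0.6161)
n_2 = (-0.9857, +0.1684)
n_3 = (-0.9274, -0.3740)
n_4 = (-0.6012, -0.7991)
n_5 = (+0.4591, -0.8884)
n_6 = (+0.9878, -0.1560)
  (0,1): δ = 108.74°  ·
  (0,2): δ = 80.41°  ·
  (0,3): δ = 48.75°  ·
  (0,4): δ = 17.67°  ✓
  (0,5): δ = 46.62°  ·
  (0,6): δ = 100.32°  ·
  (1,2): δ = 151.66°  ·
  (1,3): δ = 120.00°  ·
  (1,4): δ = 88.92°  ·
  (1,5): δ = 24.64°  ✓
  (1,6): δ = 29.06°  ✓
  (2,3): δ = 148.34°  ·
  (2,4): δ = 117.26°  ·
  (2,5): δ = 52.98°  ·
  (2,6): δ = 0.72°  ✓
  (3,4): δ = 148.92°  ·
  (3,5): δ = 84.63°  ·
  (3,6): δ = 30.93°  ✓
  (4,5): δ = 115.72°  ·
  (4,6): δ = 62.02°  ·
  (5,6): δ = 126.30°  ·
antipodal pairs: 5

count = 5; pairs: (0,4), (1,5), (1,6), (2,6), (3,6)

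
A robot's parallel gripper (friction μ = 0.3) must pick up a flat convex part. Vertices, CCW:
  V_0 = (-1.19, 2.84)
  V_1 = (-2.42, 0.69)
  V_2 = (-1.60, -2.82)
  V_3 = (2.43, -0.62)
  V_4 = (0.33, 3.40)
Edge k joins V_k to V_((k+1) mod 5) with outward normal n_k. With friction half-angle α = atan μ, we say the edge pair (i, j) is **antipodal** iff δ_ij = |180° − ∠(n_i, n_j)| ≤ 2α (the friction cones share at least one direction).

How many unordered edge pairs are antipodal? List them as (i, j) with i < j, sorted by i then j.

count = 3; pairs: (0,2), (1,3), (2,4)

α = atan 0.3 = 16.70°;  2α = 33.40°
n_0 = (-0.8680, +0.4966)
n_1 = (-0.9738, -0.2275)
n_2 = (+0.4792, -0.8777)
n_3 = (+0.8863, +0.4630)
n_4 = (-0.3457, +0.9383)
  (0,1): δ = 137.08°  ·
  (0,2): δ = 31.60°  ✓
  (0,3): δ = 57.36°  ·
  (0,4): δ = 140.00°  ·
  (1,2): δ = 74.52°  ·
  (1,3): δ = 14.43°  ✓
  (1,4): δ = 97.08°  ·
  (2,3): δ = 91.05°  ·
  (2,4): δ = 8.41°  ✓
  (3,4): δ = 97.36°  ·
antipodal pairs: 3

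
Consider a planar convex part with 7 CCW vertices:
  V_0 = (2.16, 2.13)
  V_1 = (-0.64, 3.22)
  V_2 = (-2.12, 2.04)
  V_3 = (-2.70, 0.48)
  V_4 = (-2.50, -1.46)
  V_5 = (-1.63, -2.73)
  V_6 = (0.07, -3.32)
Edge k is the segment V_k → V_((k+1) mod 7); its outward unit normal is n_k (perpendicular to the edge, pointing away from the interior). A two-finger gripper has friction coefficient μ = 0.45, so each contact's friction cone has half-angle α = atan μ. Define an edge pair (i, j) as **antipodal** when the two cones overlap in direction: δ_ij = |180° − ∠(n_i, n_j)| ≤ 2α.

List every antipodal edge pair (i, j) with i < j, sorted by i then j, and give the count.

α = atan 0.45 = 24.23°;  2α = 48.46°
n_0 = (+0.3628, +0.9319)
n_1 = (-0.6234, +0.7819)
n_2 = (-0.9373, +0.3485)
n_3 = (-0.9947, -0.1025)
n_4 = (-0.8250, -0.5651)
n_5 = (-0.3279, -0.9447)
n_6 = (+0.9337, -0.3581)
  (0,1): δ = 120.16°  ·
  (0,2): δ = 89.12°  ·
  (0,3): δ = 62.84°  ·
  (0,4): δ = 34.32°  ✓
  (0,5): δ = 2.13°  ✓
  (0,6): δ = 90.29°  ·
  (1,2): δ = 148.96°  ·
  (1,3): δ = 122.68°  ·
  (1,4): δ = 94.15°  ·
  (1,5): δ = 57.71°  ·
  (1,6): δ = 30.45°  ✓
  (2,3): δ = 153.72°  ·
  (2,4): δ = 125.19°  ·
  (2,5): δ = 88.74°  ·
  (2,6): δ = 0.59°  ✓
  (3,4): δ = 151.47°  ·
  (3,5): δ = 115.03°  ·
  (3,6): δ = 26.87°  ✓
  (4,5): δ = 143.55°  ·
  (4,6): δ = 55.39°  ·
  (5,6): δ = 91.84°  ·
antipodal pairs: 5

count = 5; pairs: (0,4), (0,5), (1,6), (2,6), (3,6)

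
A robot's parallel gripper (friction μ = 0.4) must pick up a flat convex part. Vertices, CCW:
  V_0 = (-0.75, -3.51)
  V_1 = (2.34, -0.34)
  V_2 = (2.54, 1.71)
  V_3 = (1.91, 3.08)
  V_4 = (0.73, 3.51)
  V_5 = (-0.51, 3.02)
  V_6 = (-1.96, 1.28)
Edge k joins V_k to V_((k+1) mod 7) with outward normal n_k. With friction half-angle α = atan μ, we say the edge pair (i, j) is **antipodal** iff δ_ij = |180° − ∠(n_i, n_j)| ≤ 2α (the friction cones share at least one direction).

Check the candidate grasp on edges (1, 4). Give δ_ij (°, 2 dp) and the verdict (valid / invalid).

α = atan 0.4 = 21.80°;  2α = 43.60°
edge 1: e_1 = (+0.20, +2.05);  n_1 = (+0.9953, -0.0971)
edge 4: e_4 = (-1.24, -0.49);  n_4 = (-0.3675, +0.9300)
∠(n_1, n_4) = 117.13°
δ = |180° − 117.13°| = 62.87°
62.87° > 2α = 43.60°  →  invalid

δ = 62.87°, invalid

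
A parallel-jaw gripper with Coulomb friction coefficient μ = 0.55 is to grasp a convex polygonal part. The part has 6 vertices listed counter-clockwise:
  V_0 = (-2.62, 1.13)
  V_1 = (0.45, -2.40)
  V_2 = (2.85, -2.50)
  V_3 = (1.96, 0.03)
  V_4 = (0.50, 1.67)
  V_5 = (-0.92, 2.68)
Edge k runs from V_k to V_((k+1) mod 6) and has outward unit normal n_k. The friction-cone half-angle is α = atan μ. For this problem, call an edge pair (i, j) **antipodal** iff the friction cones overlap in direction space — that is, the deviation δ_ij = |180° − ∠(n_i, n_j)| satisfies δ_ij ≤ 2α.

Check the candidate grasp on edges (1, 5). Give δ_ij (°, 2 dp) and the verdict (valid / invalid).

α = atan 0.55 = 28.81°;  2α = 57.62°
edge 1: e_1 = (+2.40, -0.10);  n_1 = (-0.0416, -0.9991)
edge 5: e_5 = (-1.70, -1.55);  n_5 = (-0.6738, +0.7390)
∠(n_1, n_5) = 135.26°
δ = |180° − 135.26°| = 44.74°
44.74° ≤ 2α = 57.62°  →  valid

δ = 44.74°, valid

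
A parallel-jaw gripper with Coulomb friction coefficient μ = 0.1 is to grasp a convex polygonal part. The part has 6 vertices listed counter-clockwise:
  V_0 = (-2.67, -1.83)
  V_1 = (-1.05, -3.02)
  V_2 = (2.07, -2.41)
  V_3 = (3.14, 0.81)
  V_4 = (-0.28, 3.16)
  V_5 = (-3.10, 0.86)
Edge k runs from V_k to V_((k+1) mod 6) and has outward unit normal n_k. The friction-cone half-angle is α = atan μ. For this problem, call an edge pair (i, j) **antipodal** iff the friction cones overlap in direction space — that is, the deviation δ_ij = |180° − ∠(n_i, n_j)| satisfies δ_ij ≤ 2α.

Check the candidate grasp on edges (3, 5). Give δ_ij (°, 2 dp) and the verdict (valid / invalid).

δ = 46.42°, invalid

α = atan 0.1 = 5.71°;  2α = 11.42°
edge 3: e_3 = (-3.42, +2.35);  n_3 = (+0.5663, +0.8242)
edge 5: e_5 = (+0.43, -2.69);  n_5 = (-0.9875, -0.1578)
∠(n_3, n_5) = 133.58°
δ = |180° − 133.58°| = 46.42°
46.42° > 2α = 11.42°  →  invalid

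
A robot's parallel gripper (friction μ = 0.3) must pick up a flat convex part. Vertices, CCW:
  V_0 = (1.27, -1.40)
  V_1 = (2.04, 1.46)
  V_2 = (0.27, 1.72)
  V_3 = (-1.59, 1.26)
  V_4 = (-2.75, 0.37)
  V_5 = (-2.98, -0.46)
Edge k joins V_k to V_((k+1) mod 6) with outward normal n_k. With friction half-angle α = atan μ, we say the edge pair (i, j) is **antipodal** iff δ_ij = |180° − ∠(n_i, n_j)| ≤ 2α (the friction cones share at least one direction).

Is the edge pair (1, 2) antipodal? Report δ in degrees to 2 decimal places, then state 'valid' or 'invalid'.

α = atan 0.3 = 16.70°;  2α = 33.40°
edge 1: e_1 = (-1.77, +0.26);  n_1 = (+0.1453, +0.9894)
edge 2: e_2 = (-1.86, -0.46);  n_2 = (-0.2401, +0.9708)
∠(n_1, n_2) = 22.25°
δ = |180° − 22.25°| = 157.75°
157.75° > 2α = 33.40°  →  invalid

δ = 157.75°, invalid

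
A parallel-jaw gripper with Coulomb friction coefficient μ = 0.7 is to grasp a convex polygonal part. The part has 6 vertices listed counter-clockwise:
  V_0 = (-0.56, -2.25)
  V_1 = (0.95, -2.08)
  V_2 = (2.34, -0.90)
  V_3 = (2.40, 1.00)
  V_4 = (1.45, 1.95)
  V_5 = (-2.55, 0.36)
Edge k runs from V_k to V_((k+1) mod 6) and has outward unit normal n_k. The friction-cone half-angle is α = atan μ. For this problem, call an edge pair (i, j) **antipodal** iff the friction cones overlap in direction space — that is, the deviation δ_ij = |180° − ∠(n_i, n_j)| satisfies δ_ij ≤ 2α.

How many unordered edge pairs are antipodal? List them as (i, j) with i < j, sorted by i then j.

count = 6; pairs: (0,3), (0,4), (1,4), (2,4), (2,5), (3,5)

α = atan 0.7 = 34.99°;  2α = 69.98°
n_0 = (+0.1119, -0.9937)
n_1 = (+0.6472, -0.7623)
n_2 = (+0.9995, -0.0316)
n_3 = (+0.7071, +0.7071)
n_4 = (-0.3694, +0.9293)
n_5 = (-0.7952, -0.6063)
  (0,1): δ = 146.09°  ·
  (0,2): δ = 98.23°  ·
  (0,3): δ = 51.42°  ✓
  (0,4): δ = 15.25°  ✓
  (0,5): δ = 120.90°  ·
  (1,2): δ = 132.14°  ·
  (1,3): δ = 85.33°  ·
  (1,4): δ = 18.65°  ✓
  (1,5): δ = 87.00°  ·
  (2,3): δ = 133.19°  ·
  (2,4): δ = 66.51°  ✓
  (2,5): δ = 39.13°  ✓
  (3,4): δ = 113.32°  ·
  (3,5): δ = 7.68°  ✓
  (4,5): δ = 74.35°  ·
antipodal pairs: 6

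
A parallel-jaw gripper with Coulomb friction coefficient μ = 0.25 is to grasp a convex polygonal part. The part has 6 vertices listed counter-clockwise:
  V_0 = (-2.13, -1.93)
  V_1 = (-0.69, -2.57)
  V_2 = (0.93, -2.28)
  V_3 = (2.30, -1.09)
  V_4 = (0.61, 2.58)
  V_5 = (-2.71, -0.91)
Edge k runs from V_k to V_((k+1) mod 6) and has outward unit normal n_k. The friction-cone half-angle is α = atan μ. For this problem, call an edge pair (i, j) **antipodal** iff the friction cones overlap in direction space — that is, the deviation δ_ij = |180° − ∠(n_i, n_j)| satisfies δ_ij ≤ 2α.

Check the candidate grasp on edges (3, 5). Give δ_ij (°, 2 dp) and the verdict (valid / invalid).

α = atan 0.25 = 14.04°;  2α = 28.07°
edge 3: e_3 = (-1.69, +3.67);  n_3 = (+0.9083, +0.4183)
edge 5: e_5 = (+0.58, -1.02);  n_5 = (-0.8693, -0.4943)
∠(n_3, n_5) = 175.10°
δ = |180° − 175.10°| = 4.90°
4.90° ≤ 2α = 28.07°  →  valid

δ = 4.90°, valid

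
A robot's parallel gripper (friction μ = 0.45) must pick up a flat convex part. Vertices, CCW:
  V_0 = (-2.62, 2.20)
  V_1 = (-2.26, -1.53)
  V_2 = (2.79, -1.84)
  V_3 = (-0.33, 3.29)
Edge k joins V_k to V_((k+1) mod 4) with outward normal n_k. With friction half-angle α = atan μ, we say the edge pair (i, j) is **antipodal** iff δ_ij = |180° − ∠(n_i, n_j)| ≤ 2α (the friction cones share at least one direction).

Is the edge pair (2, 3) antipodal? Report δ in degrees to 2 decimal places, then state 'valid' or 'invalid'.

α = atan 0.45 = 24.23°;  2α = 48.46°
edge 2: e_2 = (-3.12, +5.13);  n_2 = (+0.8544, +0.5196)
edge 3: e_3 = (-2.29, -1.09);  n_3 = (-0.4298, +0.9029)
∠(n_2, n_3) = 84.15°
δ = |180° − 84.15°| = 95.85°
95.85° > 2α = 48.46°  →  invalid

δ = 95.85°, invalid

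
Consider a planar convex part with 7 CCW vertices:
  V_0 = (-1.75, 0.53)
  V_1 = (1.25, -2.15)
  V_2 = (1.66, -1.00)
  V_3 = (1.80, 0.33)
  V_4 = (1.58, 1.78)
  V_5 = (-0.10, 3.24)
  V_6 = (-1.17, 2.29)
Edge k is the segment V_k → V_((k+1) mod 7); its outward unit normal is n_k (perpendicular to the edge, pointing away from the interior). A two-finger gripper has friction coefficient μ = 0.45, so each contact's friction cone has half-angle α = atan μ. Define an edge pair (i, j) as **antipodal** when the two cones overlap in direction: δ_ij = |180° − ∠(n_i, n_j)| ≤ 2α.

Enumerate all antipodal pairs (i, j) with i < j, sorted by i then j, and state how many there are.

count = 7; pairs: (0,3), (0,4), (1,5), (1,6), (2,5), (2,6), (3,6)

α = atan 0.45 = 24.23°;  2α = 48.46°
n_0 = (-0.6662, -0.7458)
n_1 = (+0.9419, -0.3358)
n_2 = (+0.9945, -0.1047)
n_3 = (+0.9887, +0.1500)
n_4 = (+0.6560, +0.7548)
n_5 = (-0.6639, +0.7478)
n_6 = (-0.9498, +0.3130)
  (0,1): δ = 67.85°  ·
  (0,2): δ = 54.23°  ·
  (0,3): δ = 39.60°  ✓
  (0,4): δ = 0.78°  ✓
  (0,5): δ = 83.38°  ·
  (0,6): δ = 113.54°  ·
  (1,2): δ = 166.39°  ·
  (1,3): δ = 151.75°  ·
  (1,4): δ = 111.37°  ·
  (1,5): δ = 28.78°  ✓
  (1,6): δ = 1.38°  ✓
  (2,3): δ = 165.36°  ·
  (2,4): δ = 124.98°  ·
  (2,5): δ = 42.39°  ✓
  (2,6): δ = 12.23°  ✓
  (3,4): δ = 139.62°  ·
  (3,5): δ = 57.03°  ·
  (3,6): δ = 26.87°  ✓
  (4,5): δ = 97.41°  ·
  (4,6): δ = 67.25°  ·
  (5,6): δ = 149.84°  ·
antipodal pairs: 7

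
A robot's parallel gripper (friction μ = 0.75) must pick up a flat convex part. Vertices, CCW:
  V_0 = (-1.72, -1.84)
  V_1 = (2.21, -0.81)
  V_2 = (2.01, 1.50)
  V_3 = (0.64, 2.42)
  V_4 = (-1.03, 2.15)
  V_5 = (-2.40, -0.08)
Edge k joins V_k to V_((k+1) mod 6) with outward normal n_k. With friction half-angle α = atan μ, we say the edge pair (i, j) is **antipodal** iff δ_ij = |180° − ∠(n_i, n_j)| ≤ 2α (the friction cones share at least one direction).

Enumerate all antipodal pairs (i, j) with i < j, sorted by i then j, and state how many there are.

count = 6; pairs: (0,2), (0,3), (0,4), (1,4), (1,5), (2,5)

α = atan 0.75 = 36.87°;  2α = 73.74°
n_0 = (+0.2535, -0.9673)
n_1 = (+0.9963, +0.0863)
n_2 = (+0.5575, +0.8302)
n_3 = (-0.1596, +0.9872)
n_4 = (-0.8521, +0.5235)
n_5 = (-0.9328, -0.3604)
  (0,1): δ = 99.74°  ·
  (0,2): δ = 48.57°  ✓
  (0,3): δ = 5.50°  ✓
  (0,4): δ = 43.75°  ✓
  (0,5): δ = 96.44°  ·
  (1,2): δ = 128.83°  ·
  (1,3): δ = 85.76°  ·
  (1,4): δ = 36.51°  ✓
  (1,5): δ = 16.18°  ✓
  (2,3): δ = 136.93°  ·
  (2,4): δ = 87.68°  ·
  (2,5): δ = 34.99°  ✓
  (3,4): δ = 130.75°  ·
  (3,5): δ = 78.06°  ·
  (4,5): δ = 127.31°  ·
antipodal pairs: 6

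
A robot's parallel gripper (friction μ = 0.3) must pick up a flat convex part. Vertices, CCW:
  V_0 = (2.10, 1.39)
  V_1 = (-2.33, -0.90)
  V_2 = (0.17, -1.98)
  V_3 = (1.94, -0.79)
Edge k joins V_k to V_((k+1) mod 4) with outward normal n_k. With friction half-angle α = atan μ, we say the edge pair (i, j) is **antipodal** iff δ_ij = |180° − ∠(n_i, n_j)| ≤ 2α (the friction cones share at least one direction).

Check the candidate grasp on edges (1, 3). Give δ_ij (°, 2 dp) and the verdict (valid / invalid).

δ = 70.83°, invalid

α = atan 0.3 = 16.70°;  2α = 33.40°
edge 1: e_1 = (+2.50, -1.08);  n_1 = (-0.3966, -0.9180)
edge 3: e_3 = (+0.16, +2.18);  n_3 = (+0.9973, -0.0732)
∠(n_1, n_3) = 109.17°
δ = |180° − 109.17°| = 70.83°
70.83° > 2α = 33.40°  →  invalid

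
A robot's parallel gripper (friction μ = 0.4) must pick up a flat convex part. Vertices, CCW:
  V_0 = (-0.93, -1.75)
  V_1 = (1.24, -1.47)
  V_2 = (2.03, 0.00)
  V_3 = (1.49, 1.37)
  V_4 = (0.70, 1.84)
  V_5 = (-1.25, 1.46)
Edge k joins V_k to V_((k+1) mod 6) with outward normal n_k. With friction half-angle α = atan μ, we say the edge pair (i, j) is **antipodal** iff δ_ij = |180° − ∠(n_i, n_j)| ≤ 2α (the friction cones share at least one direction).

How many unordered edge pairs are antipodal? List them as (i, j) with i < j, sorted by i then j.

α = atan 0.4 = 21.80°;  2α = 43.60°
n_0 = (+0.1280, -0.9918)
n_1 = (+0.8809, -0.4734)
n_2 = (+0.9303, +0.3667)
n_3 = (+0.5113, +0.8594)
n_4 = (-0.1913, +0.9815)
n_5 = (-0.9951, -0.0992)
  (0,1): δ = 125.61°  ·
  (0,2): δ = 75.84°  ·
  (0,3): δ = 38.10°  ✓
  (0,4): δ = 3.67°  ✓
  (0,5): δ = 88.34°  ·
  (1,2): δ = 130.23°  ·
  (1,3): δ = 92.50°  ·
  (1,4): δ = 50.72°  ·
  (1,5): δ = 33.95°  ✓
  (2,3): δ = 142.26°  ·
  (2,4): δ = 100.49°  ·
  (2,5): δ = 15.82°  ✓
  (3,4): δ = 138.22°  ·
  (3,5): δ = 53.56°  ·
  (4,5): δ = 95.33°  ·
antipodal pairs: 4

count = 4; pairs: (0,3), (0,4), (1,5), (2,5)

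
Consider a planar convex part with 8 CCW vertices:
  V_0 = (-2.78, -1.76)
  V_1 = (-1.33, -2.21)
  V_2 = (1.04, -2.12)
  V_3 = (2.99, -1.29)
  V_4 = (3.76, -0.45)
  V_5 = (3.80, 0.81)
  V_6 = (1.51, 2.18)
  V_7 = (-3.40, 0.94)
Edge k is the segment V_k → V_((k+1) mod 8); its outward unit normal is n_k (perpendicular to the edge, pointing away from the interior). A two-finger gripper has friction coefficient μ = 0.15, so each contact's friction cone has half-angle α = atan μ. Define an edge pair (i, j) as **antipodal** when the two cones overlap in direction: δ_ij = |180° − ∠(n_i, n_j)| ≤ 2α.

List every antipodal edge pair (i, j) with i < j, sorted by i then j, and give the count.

α = atan 0.15 = 8.53°;  2α = 17.06°
n_0 = (-0.2964, -0.9551)
n_1 = (+0.0379, -0.9993)
n_2 = (+0.3916, -0.9201)
n_3 = (+0.7372, -0.6757)
n_4 = (+0.9995, -0.0317)
n_5 = (+0.5134, +0.8582)
n_6 = (-0.2449, +0.9696)
n_7 = (-0.9746, -0.2238)
  (0,1): δ = 160.58°  ·
  (0,2): δ = 139.70°  ·
  (0,3): δ = 115.27°  ·
  (0,4): δ = 74.58°  ·
  (0,5): δ = 13.65°  ✓
  (0,6): δ = 31.41°  ·
  (0,7): δ = 120.17°  ·
  (1,2): δ = 159.12°  ·
  (1,3): δ = 134.69°  ·
  (1,4): δ = 93.99°  ·
  (1,5): δ = 33.06°  ·
  (1,6): δ = 12.00°  ✓
  (1,7): δ = 100.76°  ·
  (2,3): δ = 155.57°  ·
  (2,4): δ = 114.87°  ·
  (2,5): δ = 53.95°  ·
  (2,6): δ = 8.88°  ✓
  (2,7): δ = 79.88°  ·
  (3,4): δ = 139.31°  ·
  (3,5): δ = 78.38°  ·
  (3,6): δ = 33.32°  ·
  (3,7): δ = 55.44°  ·
  (4,5): δ = 119.07°  ·
  (4,6): δ = 74.01°  ·
  (4,7): δ = 14.75°  ✓
  (5,6): δ = 134.94°  ·
  (5,7): δ = 46.18°  ·
  (6,7): δ = 91.24°  ·
antipodal pairs: 4

count = 4; pairs: (0,5), (1,6), (2,6), (4,7)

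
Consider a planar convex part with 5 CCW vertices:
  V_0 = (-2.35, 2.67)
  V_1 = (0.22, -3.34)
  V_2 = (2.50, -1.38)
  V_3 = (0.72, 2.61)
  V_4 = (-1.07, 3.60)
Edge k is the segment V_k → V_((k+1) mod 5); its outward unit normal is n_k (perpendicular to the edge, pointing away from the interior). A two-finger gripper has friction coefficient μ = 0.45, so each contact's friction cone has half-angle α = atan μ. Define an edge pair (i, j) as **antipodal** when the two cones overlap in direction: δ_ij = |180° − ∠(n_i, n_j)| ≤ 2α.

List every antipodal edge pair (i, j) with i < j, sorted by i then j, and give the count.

count = 3; pairs: (0,2), (0,3), (1,4)

α = atan 0.45 = 24.23°;  2α = 48.46°
n_0 = (-0.9195, -0.3932)
n_1 = (+0.6519, -0.7583)
n_2 = (+0.9132, +0.4074)
n_3 = (+0.4840, +0.8751)
n_4 = (-0.5878, +0.8090)
  (0,1): δ = 72.47°  ·
  (0,2): δ = 0.89°  ✓
  (0,3): δ = 37.90°  ✓
  (0,4): δ = 102.85°  ·
  (1,2): δ = 106.64°  ·
  (1,3): δ = 69.63°  ·
  (1,4): δ = 4.68°  ✓
  (2,3): δ = 142.99°  ·
  (2,4): δ = 78.04°  ·
  (3,4): δ = 115.05°  ·
antipodal pairs: 3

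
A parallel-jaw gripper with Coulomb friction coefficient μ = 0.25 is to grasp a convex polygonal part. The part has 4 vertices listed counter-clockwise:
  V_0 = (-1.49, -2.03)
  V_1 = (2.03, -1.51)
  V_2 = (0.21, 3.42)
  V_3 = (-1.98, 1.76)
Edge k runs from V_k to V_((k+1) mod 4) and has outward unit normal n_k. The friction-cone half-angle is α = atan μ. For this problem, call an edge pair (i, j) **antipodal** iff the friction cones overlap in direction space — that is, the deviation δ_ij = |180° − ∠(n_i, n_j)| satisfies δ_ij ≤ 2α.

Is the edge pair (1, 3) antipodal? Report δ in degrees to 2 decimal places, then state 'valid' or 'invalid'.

α = atan 0.25 = 14.04°;  2α = 28.07°
edge 1: e_1 = (-1.82, +4.93);  n_1 = (+0.9381, +0.3463)
edge 3: e_3 = (+0.49, -3.79);  n_3 = (-0.9917, -0.1282)
∠(n_1, n_3) = 167.10°
δ = |180° − 167.10°| = 12.90°
12.90° ≤ 2α = 28.07°  →  valid

δ = 12.90°, valid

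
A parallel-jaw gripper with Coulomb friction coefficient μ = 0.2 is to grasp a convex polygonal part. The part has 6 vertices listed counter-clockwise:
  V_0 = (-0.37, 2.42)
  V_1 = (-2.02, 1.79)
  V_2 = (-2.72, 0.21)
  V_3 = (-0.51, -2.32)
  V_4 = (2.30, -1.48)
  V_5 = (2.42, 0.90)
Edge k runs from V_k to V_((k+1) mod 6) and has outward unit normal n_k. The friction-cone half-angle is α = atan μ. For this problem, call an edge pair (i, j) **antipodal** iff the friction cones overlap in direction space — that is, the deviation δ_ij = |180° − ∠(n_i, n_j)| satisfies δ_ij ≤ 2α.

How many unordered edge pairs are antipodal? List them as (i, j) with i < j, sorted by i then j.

count = 3; pairs: (0,3), (1,4), (2,5)

α = atan 0.2 = 11.31°;  2α = 22.62°
n_0 = (-0.3567, +0.9342)
n_1 = (-0.9143, +0.4051)
n_2 = (-0.7531, -0.6579)
n_3 = (+0.2864, -0.9581)
n_4 = (+0.9987, -0.0504)
n_5 = (+0.4784, +0.8781)
  (0,1): δ = 134.79°  ·
  (0,2): δ = 69.76°  ·
  (0,3): δ = 4.25°  ✓
  (0,4): δ = 66.22°  ·
  (0,5): δ = 130.52°  ·
  (1,2): δ = 114.97°  ·
  (1,3): δ = 49.46°  ·
  (1,4): δ = 21.01°  ✓
  (1,5): δ = 85.31°  ·
  (2,3): δ = 114.49°  ·
  (2,4): δ = 44.02°  ·
  (2,5): δ = 20.28°  ✓
  (3,4): δ = 109.53°  ·
  (3,5): δ = 45.22°  ·
  (4,5): δ = 115.70°  ·
antipodal pairs: 3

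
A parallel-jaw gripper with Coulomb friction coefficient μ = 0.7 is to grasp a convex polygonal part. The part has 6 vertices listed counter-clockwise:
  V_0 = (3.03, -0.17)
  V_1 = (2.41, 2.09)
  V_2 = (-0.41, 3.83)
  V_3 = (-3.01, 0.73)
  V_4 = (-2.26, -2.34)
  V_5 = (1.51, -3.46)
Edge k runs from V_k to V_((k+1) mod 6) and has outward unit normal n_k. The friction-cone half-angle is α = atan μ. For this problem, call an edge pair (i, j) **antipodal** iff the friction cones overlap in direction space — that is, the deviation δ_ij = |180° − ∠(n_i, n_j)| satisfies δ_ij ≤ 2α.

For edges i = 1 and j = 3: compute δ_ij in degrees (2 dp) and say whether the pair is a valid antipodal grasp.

α = atan 0.7 = 34.99°;  2α = 69.98°
edge 1: e_1 = (-2.82, +1.74);  n_1 = (+0.5251, +0.8510)
edge 3: e_3 = (+0.75, -3.07);  n_3 = (-0.9714, -0.2373)
∠(n_1, n_3) = 135.40°
δ = |180° − 135.40°| = 44.60°
44.60° ≤ 2α = 69.98°  →  valid

δ = 44.60°, valid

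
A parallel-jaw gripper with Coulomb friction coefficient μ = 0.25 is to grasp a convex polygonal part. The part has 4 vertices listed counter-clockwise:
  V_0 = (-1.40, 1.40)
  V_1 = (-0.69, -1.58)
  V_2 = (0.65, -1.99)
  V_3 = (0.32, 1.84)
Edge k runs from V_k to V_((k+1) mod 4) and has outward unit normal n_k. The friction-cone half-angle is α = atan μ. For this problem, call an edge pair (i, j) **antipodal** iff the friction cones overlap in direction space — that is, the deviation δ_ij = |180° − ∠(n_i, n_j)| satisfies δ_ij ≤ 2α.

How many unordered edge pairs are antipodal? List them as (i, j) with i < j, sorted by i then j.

count = 1; pairs: (0,2)

α = atan 0.25 = 14.04°;  2α = 28.07°
n_0 = (-0.9728, -0.2318)
n_1 = (-0.2926, -0.9562)
n_2 = (+0.9963, +0.0858)
n_3 = (-0.2478, +0.9688)
  (0,1): δ = 120.41°  ·
  (0,2): δ = 8.48°  ✓
  (0,3): δ = 90.95°  ·
  (1,2): δ = 68.06°  ·
  (1,3): δ = 31.36°  ·
  (2,3): δ = 80.58°  ·
antipodal pairs: 1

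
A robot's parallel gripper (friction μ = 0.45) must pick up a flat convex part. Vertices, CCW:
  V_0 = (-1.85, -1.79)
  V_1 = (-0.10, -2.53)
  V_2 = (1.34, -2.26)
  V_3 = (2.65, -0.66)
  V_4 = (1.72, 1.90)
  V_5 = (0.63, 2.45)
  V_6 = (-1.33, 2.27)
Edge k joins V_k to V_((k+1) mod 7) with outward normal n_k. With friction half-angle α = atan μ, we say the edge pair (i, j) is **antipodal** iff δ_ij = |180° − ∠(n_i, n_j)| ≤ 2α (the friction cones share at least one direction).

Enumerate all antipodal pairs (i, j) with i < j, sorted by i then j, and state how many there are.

α = atan 0.45 = 24.23°;  2α = 48.46°
n_0 = (-0.3895, -0.9210)
n_1 = (+0.1843, -0.9829)
n_2 = (+0.7737, -0.6335)
n_3 = (+0.9399, +0.3414)
n_4 = (+0.4505, +0.8928)
n_5 = (-0.0915, +0.9958)
n_6 = (-0.9919, +0.1270)
  (0,1): δ = 146.46°  ·
  (0,2): δ = 106.39°  ·
  (0,3): δ = 47.11°  ✓
  (0,4): δ = 3.85°  ✓
  (0,5): δ = 28.17°  ✓
  (0,6): δ = 105.62°  ·
  (1,2): δ = 139.93°  ·
  (1,3): δ = 80.65°  ·
  (1,4): δ = 37.39°  ✓
  (1,5): δ = 5.37°  ✓
  (1,6): δ = 72.08°  ·
  (2,3): δ = 120.73°  ·
  (2,4): δ = 77.47°  ·
  (2,5): δ = 45.44°  ✓
  (2,6): δ = 32.01°  ✓
  (3,4): δ = 136.74°  ·
  (3,5): δ = 104.72°  ·
  (3,6): δ = 27.26°  ✓
  (4,5): δ = 147.98°  ·
  (4,6): δ = 70.52°  ·
  (5,6): δ = 102.55°  ·
antipodal pairs: 8

count = 8; pairs: (0,3), (0,4), (0,5), (1,4), (1,5), (2,5), (2,6), (3,6)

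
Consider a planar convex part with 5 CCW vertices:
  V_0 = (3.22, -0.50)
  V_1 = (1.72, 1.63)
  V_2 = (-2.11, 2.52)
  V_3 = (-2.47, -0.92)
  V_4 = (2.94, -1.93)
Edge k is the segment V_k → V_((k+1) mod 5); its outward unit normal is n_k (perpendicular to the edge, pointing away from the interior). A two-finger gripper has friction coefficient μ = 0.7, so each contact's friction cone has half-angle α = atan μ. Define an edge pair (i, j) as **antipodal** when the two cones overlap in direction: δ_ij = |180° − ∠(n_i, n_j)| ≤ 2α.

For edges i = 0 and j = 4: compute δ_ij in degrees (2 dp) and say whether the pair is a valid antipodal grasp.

δ = 133.77°, invalid

α = atan 0.7 = 34.99°;  2α = 69.98°
edge 0: e_0 = (-1.50, +2.13);  n_0 = (+0.8176, +0.5758)
edge 4: e_4 = (+0.28, +1.43);  n_4 = (+0.9814, -0.1922)
∠(n_0, n_4) = 46.23°
δ = |180° − 46.23°| = 133.77°
133.77° > 2α = 69.98°  →  invalid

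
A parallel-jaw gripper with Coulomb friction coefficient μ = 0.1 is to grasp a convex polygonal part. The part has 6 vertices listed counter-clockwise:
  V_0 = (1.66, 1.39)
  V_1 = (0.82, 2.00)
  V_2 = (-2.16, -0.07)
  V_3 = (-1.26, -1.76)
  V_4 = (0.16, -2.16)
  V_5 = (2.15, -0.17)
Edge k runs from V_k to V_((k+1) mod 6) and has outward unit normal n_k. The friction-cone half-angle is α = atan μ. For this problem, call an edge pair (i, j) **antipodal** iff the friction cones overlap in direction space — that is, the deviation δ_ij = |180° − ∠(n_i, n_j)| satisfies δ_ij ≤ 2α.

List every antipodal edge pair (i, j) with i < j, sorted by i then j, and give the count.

α = atan 0.1 = 5.71°;  2α = 11.42°
n_0 = (+0.5876, +0.8092)
n_1 = (-0.5705, +0.8213)
n_2 = (-0.8826, -0.4700)
n_3 = (-0.2711, -0.9625)
n_4 = (+0.7071, -0.7071)
n_5 = (+0.9540, +0.2997)
  (0,1): δ = 109.23°  ·
  (0,2): δ = 25.98°  ·
  (0,3): δ = 20.25°  ·
  (0,4): δ = 80.99°  ·
  (0,5): δ = 143.42°  ·
  (1,2): δ = 96.75°  ·
  (1,3): δ = 50.52°  ·
  (1,4): δ = 10.21°  ✓
  (1,5): δ = 72.65°  ·
  (2,3): δ = 133.77°  ·
  (2,4): δ = 73.04°  ·
  (2,5): δ = 10.60°  ✓
  (3,4): δ = 119.27°  ·
  (3,5): δ = 56.83°  ·
  (4,5): δ = 117.56°  ·
antipodal pairs: 2

count = 2; pairs: (1,4), (2,5)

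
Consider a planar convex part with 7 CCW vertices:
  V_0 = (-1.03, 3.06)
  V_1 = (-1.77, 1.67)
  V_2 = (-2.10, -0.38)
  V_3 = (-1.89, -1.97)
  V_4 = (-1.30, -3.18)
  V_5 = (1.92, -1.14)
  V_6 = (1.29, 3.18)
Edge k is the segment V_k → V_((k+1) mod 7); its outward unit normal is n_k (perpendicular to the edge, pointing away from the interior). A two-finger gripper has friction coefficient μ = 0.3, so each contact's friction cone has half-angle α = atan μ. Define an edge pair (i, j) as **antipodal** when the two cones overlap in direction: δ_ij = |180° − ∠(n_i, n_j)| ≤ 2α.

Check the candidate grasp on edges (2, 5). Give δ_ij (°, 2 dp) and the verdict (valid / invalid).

α = atan 0.3 = 16.70°;  2α = 33.40°
edge 2: e_2 = (+0.21, -1.59);  n_2 = (-0.9914, -0.1309)
edge 5: e_5 = (-0.63, +4.32);  n_5 = (+0.9895, +0.1443)
∠(n_2, n_5) = 179.23°
δ = |180° − 179.23°| = 0.77°
0.77° ≤ 2α = 33.40°  →  valid

δ = 0.77°, valid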